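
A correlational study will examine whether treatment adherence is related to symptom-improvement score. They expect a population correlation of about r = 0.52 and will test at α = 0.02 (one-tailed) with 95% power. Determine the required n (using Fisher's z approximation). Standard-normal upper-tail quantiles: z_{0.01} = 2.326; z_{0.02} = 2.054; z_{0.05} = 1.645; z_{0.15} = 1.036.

n = 45

Fisher's z: C = ½·ln((1+r)/(1−r)) = ½·ln(3.1667) = 0.5763.
n = ((z_{α} + z_β)/C)² + 3.
(2.054 + 1.645) / 0.5763 = 3.699 / 0.5763 = 6.419.
n = 6.419² + 3 = 41.20 + 3 = 44.2.
Round up.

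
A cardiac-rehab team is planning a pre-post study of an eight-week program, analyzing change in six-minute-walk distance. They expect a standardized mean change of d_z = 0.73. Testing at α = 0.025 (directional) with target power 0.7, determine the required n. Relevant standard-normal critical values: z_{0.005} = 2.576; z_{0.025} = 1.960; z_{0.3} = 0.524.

For a paired (one-sample on differences) test: n = ((z_{α} + z_β) / d)².
z_{α} + z_β = 1.960 + 0.524 = 2.484.
n = (2.484 / 0.73)² = 3.403² = 11.58.
Round up.

n = 12 pairs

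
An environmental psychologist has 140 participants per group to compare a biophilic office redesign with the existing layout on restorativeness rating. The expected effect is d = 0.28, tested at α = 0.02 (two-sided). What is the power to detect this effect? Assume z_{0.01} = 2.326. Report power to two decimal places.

For two equal groups, power = Φ(d·√(n/2) − z_{α/2}).
d·√(n/2) = 0.28 × √(140/2) = 0.28 × 8.367 = 2.343.
z_β = 2.343 − 2.326 = 0.017.
Power = Φ(0.017) = 0.507.

power ≈ 0.51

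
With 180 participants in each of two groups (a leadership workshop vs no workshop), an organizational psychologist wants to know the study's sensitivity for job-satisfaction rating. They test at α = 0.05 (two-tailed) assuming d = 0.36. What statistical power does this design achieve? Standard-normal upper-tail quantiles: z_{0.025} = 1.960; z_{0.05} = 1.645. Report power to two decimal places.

For two equal groups, power = Φ(d·√(n/2) − z_{α/2}).
d·√(n/2) = 0.36 × √(180/2) = 0.36 × 9.487 = 3.415.
z_β = 3.415 − 1.960 = 1.455.
Power = Φ(1.455) = 0.927.

power ≈ 0.93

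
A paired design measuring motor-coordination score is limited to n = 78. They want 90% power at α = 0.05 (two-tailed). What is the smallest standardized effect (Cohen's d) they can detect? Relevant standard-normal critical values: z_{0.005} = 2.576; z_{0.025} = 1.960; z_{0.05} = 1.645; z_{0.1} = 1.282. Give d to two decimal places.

For a single sample (or paired design) of n = 78: d_min = (z_{α/2} + z_β)/√n.
z-sum = 1.960 + 1.282 = 3.242.
d_min = 3.242 / √78 = 3.242 / 8.832 = 0.367.

d_min ≈ 0.37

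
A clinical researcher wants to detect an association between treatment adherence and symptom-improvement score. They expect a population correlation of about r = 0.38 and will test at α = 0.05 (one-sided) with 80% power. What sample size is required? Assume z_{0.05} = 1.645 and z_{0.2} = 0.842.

Fisher's z: C = ½·ln((1+r)/(1−r)) = ½·ln(2.2258) = 0.4001.
n = ((z_{α} + z_β)/C)² + 3.
(1.645 + 0.842) / 0.4001 = 2.487 / 0.4001 = 6.216.
n = 6.216² + 3 = 38.64 + 3 = 41.6.
Round up.

n = 42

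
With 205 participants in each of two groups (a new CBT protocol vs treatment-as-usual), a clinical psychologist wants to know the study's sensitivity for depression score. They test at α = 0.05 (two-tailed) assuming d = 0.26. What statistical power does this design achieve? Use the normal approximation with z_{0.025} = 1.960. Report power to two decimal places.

For two equal groups, power = Φ(d·√(n/2) − z_{α/2}).
d·√(n/2) = 0.26 × √(205/2) = 0.26 × 10.124 = 2.632.
z_β = 2.632 − 1.960 = 0.672.
Power = Φ(0.672) = 0.749.

power ≈ 0.75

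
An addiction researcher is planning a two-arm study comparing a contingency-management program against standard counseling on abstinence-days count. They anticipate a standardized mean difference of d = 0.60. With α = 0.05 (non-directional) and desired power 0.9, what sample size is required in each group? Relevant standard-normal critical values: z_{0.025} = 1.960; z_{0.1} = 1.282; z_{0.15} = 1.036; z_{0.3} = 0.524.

For two independent groups with equal n: n = 2·((z_{α/2} + z_β) / d)².
z_{α/2} + z_β = 1.960 + 1.282 = 3.242.
n = 2 × (3.242 / 0.60)² = 2 × 5.403² = 2 × 29.20 = 58.4.
Round up to the next whole participant.

n = 59 per group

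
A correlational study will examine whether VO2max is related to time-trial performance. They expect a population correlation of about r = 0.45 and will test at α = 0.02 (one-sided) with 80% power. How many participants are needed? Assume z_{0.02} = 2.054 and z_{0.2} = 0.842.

n = 39

Fisher's z: C = ½·ln((1+r)/(1−r)) = ½·ln(2.6364) = 0.4847.
n = ((z_{α} + z_β)/C)² + 3.
(2.054 + 0.842) / 0.4847 = 2.896 / 0.4847 = 5.975.
n = 5.975² + 3 = 35.70 + 3 = 38.7.
Round up.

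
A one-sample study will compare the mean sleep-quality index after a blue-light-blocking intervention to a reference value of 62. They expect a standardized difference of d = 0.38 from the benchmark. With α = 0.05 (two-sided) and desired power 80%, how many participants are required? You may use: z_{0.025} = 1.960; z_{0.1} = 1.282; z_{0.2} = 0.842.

n = 55

For a one-sample test: n = ((z_{α/2} + z_β) / d)².
z_{α/2} + z_β = 1.960 + 0.842 = 2.802.
n = (2.802 / 0.38)² = 7.374² = 54.37.
Round up.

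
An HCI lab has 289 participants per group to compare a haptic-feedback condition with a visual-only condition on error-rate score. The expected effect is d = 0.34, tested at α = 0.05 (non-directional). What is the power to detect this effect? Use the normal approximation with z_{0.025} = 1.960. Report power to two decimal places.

For two equal groups, power = Φ(d·√(n/2) − z_{α/2}).
d·√(n/2) = 0.34 × √(289/2) = 0.34 × 12.021 = 4.087.
z_β = 4.087 − 1.960 = 2.127.
Power = Φ(2.127) = 0.983.

power ≈ 0.98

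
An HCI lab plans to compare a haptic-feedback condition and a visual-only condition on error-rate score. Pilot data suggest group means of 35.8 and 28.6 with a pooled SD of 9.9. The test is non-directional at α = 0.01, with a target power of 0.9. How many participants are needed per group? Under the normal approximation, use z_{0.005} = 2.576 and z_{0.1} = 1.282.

n = 57 per group

Cohen's d = |M₁ − M₂| / SD_pooled = |35.8 − 28.6| / 9.9 = 7.2 / 9.9 = 0.727.
For two independent groups with equal n: n = 2·((z_{α/2} + z_β) / d)².
z_{α/2} + z_β = 2.576 + 1.282 = 3.858.
n = 2 × (3.858 / 0.727)² = 2 × 5.307² = 2 × 28.16 = 56.3.
Round up to the next whole participant.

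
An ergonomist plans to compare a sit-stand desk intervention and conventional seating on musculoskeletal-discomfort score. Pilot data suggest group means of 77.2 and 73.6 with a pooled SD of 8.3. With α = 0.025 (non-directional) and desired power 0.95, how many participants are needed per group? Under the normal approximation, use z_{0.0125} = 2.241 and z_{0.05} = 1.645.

n = 161 per group

Cohen's d = |M₁ − M₂| / SD_pooled = |77.2 − 73.6| / 8.3 = 3.6 / 8.3 = 0.434.
For two independent groups with equal n: n = 2·((z_{α/2} + z_β) / d)².
z_{α/2} + z_β = 2.241 + 1.645 = 3.886.
n = 2 × (3.886 / 0.434)² = 2 × 8.954² = 2 × 80.17 = 160.3.
Round up to the next whole participant.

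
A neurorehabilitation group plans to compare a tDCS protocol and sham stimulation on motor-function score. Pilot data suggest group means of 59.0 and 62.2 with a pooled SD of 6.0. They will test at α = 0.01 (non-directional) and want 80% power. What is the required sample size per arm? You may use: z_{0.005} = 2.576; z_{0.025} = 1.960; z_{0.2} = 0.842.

Cohen's d = |M₁ − M₂| / SD_pooled = |59.0 − 62.2| / 6.0 = 3.2 / 6.0 = 0.533.
For two independent groups with equal n: n = 2·((z_{α/2} + z_β) / d)².
z_{α/2} + z_β = 2.576 + 0.842 = 3.418.
n = 2 × (3.418 / 0.533)² = 2 × 6.413² = 2 × 41.12 = 82.2.
Round up to the next whole participant.

n = 83 per group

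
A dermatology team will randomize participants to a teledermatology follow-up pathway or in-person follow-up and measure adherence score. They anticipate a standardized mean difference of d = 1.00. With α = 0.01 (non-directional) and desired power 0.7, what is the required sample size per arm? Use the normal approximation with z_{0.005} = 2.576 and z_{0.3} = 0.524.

For two independent groups with equal n: n = 2·((z_{α/2} + z_β) / d)².
z_{α/2} + z_β = 2.576 + 0.524 = 3.100.
n = 2 × (3.100 / 1.00)² = 2 × 3.100² = 2 × 9.61 = 19.2.
Round up to the next whole participant.

n = 20 per group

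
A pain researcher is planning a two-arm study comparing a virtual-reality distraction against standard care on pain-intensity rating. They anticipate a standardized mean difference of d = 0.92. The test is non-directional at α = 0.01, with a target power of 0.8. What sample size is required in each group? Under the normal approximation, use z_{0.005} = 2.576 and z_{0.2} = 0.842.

For two independent groups with equal n: n = 2·((z_{α/2} + z_β) / d)².
z_{α/2} + z_β = 2.576 + 0.842 = 3.418.
n = 2 × (3.418 / 0.92)² = 2 × 3.715² = 2 × 13.80 = 27.6.
Round up to the next whole participant.

n = 28 per group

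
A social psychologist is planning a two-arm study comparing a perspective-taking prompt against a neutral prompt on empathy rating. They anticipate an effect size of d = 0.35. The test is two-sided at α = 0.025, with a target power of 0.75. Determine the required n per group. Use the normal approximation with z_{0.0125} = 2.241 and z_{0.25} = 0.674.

n = 139 per group

For two independent groups with equal n: n = 2·((z_{α/2} + z_β) / d)².
z_{α/2} + z_β = 2.241 + 0.674 = 2.915.
n = 2 × (2.915 / 0.35)² = 2 × 8.329² = 2 × 69.37 = 138.7.
Round up to the next whole participant.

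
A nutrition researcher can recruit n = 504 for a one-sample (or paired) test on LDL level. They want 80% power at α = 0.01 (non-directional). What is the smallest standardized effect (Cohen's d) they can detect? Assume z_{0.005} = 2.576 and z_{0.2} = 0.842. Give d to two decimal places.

d_min ≈ 0.15

For a single sample (or paired design) of n = 504: d_min = (z_{α/2} + z_β)/√n.
z-sum = 2.576 + 0.842 = 3.418.
d_min = 3.418 / √504 = 3.418 / 22.450 = 0.152.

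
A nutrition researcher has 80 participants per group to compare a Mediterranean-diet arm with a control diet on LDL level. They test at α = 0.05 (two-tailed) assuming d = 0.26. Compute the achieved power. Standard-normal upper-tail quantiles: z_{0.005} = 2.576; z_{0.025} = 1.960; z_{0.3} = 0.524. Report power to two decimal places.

For two equal groups, power = Φ(d·√(n/2) − z_{α/2}).
d·√(n/2) = 0.26 × √(80/2) = 0.26 × 6.325 = 1.644.
z_β = 1.644 − 1.960 = -0.316.
Power = Φ(-0.316) = 0.376.

power ≈ 0.38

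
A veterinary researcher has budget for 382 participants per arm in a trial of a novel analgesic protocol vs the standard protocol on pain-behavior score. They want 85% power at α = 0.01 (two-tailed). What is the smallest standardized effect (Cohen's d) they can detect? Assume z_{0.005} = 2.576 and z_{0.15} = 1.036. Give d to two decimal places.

d_min ≈ 0.26

For two independent groups of n = 382 each: d_min = (z_{α/2} + z_β)·√(2/n).
z-sum = 2.576 + 1.036 = 3.612.
d_min = 3.612 × √(2/382) = 3.612 × 0.0724 = 0.261.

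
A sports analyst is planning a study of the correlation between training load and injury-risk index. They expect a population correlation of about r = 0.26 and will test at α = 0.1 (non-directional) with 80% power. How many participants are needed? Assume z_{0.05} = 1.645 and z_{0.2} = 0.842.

n = 91

Fisher's z: C = ½·ln((1+r)/(1−r)) = ½·ln(1.7027) = 0.2661.
n = ((z_{α/2} + z_β)/C)² + 3.
(1.645 + 0.842) / 0.2661 = 2.487 / 0.2661 = 9.346.
n = 9.346² + 3 = 87.35 + 3 = 90.3.
Round up.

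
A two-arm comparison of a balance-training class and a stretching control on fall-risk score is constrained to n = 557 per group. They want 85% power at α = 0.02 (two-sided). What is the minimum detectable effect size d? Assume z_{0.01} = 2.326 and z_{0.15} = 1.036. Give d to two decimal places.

d_min ≈ 0.20

For two independent groups of n = 557 each: d_min = (z_{α/2} + z_β)·√(2/n).
z-sum = 2.326 + 1.036 = 3.362.
d_min = 3.362 × √(2/557) = 3.362 × 0.0599 = 0.201.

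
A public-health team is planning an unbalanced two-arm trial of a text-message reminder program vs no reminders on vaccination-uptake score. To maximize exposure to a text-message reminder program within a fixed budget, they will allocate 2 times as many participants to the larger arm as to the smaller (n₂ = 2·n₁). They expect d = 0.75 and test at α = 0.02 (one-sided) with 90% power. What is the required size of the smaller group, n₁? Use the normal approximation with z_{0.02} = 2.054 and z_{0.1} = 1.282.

With allocation ratio k = n₂/n₁ = 2, Var(x̄₁−x̄₂) = σ²(1/n₁ + 1/(k·n₁)) = σ²·(k+1)/(k·n₁).
So n₁ = (1 + 1/k)·((z_{α} + z_β)/d)² = 1.500 × (3.336/0.75)².
n₁ = 1.500 × 19.78 = 29.7.
Round up: n₁ = 30, giving n₂ = 2 × 30 = 60.

n₁ = 30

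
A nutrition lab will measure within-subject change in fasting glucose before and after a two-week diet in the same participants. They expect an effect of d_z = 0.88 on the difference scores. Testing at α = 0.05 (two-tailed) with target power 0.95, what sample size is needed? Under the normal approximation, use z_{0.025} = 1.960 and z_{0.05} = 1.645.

For a paired (one-sample on differences) test: n = ((z_{α/2} + z_β) / d)².
z_{α/2} + z_β = 1.960 + 1.645 = 3.605.
n = (3.605 / 0.88)² = 4.097² = 16.78.
Round up.

n = 17 pairs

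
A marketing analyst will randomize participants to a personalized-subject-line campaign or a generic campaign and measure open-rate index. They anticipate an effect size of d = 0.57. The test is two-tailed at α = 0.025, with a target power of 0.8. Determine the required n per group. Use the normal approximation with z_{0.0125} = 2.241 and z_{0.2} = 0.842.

For two independent groups with equal n: n = 2·((z_{α/2} + z_β) / d)².
z_{α/2} + z_β = 2.241 + 0.842 = 3.083.
n = 2 × (3.083 / 0.57)² = 2 × 5.409² = 2 × 29.25 = 58.5.
Round up to the next whole participant.

n = 59 per group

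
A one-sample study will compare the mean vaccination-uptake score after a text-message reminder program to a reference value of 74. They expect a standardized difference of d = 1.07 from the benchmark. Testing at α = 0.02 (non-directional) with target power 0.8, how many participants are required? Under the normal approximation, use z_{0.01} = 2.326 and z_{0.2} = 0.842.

For a one-sample test: n = ((z_{α/2} + z_β) / d)².
z_{α/2} + z_β = 2.326 + 0.842 = 3.168.
n = (3.168 / 1.07)² = 2.961² = 8.77.
Round up.

n = 9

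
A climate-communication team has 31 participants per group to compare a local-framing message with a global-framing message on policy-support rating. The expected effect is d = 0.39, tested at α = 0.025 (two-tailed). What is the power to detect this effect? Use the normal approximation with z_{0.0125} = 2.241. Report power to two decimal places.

For two equal groups, power = Φ(d·√(n/2) − z_{α/2}).
d·√(n/2) = 0.39 × √(31/2) = 0.39 × 3.937 = 1.535.
z_β = 1.535 − 2.241 = -0.706.
Power = Φ(-0.706) = 0.240.

power ≈ 0.24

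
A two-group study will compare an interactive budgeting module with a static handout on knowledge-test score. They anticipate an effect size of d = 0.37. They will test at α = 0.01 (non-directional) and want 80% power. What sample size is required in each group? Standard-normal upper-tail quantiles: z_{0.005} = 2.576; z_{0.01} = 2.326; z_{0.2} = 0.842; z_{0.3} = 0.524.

n = 171 per group

For two independent groups with equal n: n = 2·((z_{α/2} + z_β) / d)².
z_{α/2} + z_β = 2.576 + 0.842 = 3.418.
n = 2 × (3.418 / 0.37)² = 2 × 9.238² = 2 × 85.34 = 170.7.
Round up to the next whole participant.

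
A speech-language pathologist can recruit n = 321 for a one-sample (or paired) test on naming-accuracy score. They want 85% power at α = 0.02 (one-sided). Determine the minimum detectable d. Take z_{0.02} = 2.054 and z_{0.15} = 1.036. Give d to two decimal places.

For a single sample (or paired design) of n = 321: d_min = (z_{α} + z_β)/√n.
z-sum = 2.054 + 1.036 = 3.090.
d_min = 3.090 / √321 = 3.090 / 17.916 = 0.172.

d_min ≈ 0.17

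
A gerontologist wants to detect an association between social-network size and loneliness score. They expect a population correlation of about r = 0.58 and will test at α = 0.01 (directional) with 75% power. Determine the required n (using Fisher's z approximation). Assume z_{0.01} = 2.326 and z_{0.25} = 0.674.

Fisher's z: C = ½·ln((1+r)/(1−r)) = ½·ln(3.7619) = 0.6625.
n = ((z_{α} + z_β)/C)² + 3.
(2.326 + 0.674) / 0.6625 = 3.000 / 0.6625 = 4.528.
n = 4.528² + 3 = 20.51 + 3 = 23.5.
Round up.

n = 24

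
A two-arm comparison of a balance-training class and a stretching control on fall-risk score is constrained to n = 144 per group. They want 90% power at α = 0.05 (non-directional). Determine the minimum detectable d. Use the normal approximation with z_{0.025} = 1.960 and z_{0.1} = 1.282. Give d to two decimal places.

For two independent groups of n = 144 each: d_min = (z_{α/2} + z_β)·√(2/n).
z-sum = 1.960 + 1.282 = 3.242.
d_min = 3.242 × √(2/144) = 3.242 × 0.1179 = 0.382.

d_min ≈ 0.38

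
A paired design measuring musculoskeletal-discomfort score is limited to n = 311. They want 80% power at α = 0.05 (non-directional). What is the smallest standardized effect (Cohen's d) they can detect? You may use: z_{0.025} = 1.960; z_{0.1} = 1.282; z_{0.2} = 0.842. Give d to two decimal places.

For a single sample (or paired design) of n = 311: d_min = (z_{α/2} + z_β)/√n.
z-sum = 1.960 + 0.842 = 2.802.
d_min = 2.802 / √311 = 2.802 / 17.635 = 0.159.

d_min ≈ 0.16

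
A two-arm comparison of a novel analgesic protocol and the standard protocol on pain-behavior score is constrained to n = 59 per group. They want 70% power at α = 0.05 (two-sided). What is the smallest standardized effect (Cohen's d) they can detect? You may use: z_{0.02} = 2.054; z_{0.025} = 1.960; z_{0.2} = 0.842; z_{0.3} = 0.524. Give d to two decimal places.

d_min ≈ 0.46

For two independent groups of n = 59 each: d_min = (z_{α/2} + z_β)·√(2/n).
z-sum = 1.960 + 0.524 = 2.484.
d_min = 2.484 × √(2/59) = 2.484 × 0.1841 = 0.457.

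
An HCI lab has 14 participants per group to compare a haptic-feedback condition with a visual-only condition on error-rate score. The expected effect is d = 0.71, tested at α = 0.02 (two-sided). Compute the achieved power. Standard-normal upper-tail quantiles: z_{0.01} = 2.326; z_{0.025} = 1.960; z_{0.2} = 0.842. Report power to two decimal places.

For two equal groups, power = Φ(d·√(n/2) − z_{α/2}).
d·√(n/2) = 0.71 × √(14/2) = 0.71 × 2.646 = 1.878.
z_β = 1.878 − 2.326 = -0.448.
Power = Φ(-0.448) = 0.327.

power ≈ 0.33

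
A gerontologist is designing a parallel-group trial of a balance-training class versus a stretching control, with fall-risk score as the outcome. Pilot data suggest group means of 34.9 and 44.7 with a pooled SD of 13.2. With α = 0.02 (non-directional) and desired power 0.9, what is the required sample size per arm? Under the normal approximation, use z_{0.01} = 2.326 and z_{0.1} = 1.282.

n = 48 per group

Cohen's d = |M₁ − M₂| / SD_pooled = |34.9 − 44.7| / 13.2 = 9.8 / 13.2 = 0.742.
For two independent groups with equal n: n = 2·((z_{α/2} + z_β) / d)².
z_{α/2} + z_β = 2.326 + 1.282 = 3.608.
n = 2 × (3.608 / 0.742)² = 2 × 4.863² = 2 × 23.64 = 47.3.
Round up to the next whole participant.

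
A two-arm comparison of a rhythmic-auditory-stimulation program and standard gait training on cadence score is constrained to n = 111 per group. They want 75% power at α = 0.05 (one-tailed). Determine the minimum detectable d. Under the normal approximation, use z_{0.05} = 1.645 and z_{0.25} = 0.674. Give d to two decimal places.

d_min ≈ 0.31

For two independent groups of n = 111 each: d_min = (z_{α} + z_β)·√(2/n).
z-sum = 1.645 + 0.674 = 2.319.
d_min = 2.319 × √(2/111) = 2.319 × 0.1342 = 0.311.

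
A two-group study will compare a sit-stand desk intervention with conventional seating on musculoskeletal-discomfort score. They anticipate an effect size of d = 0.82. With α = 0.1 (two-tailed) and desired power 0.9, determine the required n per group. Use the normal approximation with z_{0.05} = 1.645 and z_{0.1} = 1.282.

For two independent groups with equal n: n = 2·((z_{α/2} + z_β) / d)².
z_{α/2} + z_β = 1.645 + 1.282 = 2.927.
n = 2 × (2.927 / 0.82)² = 2 × 3.570² = 2 × 12.74 = 25.5.
Round up to the next whole participant.

n = 26 per group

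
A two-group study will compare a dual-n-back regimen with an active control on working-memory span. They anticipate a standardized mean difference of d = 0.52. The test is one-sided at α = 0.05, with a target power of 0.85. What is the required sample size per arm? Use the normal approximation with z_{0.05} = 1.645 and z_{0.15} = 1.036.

For two independent groups with equal n: n = 2·((z_{α} + z_β) / d)².
z_{α} + z_β = 1.645 + 1.036 = 2.681.
n = 2 × (2.681 / 0.52)² = 2 × 5.156² = 2 × 26.58 = 53.2.
Round up to the next whole participant.

n = 54 per group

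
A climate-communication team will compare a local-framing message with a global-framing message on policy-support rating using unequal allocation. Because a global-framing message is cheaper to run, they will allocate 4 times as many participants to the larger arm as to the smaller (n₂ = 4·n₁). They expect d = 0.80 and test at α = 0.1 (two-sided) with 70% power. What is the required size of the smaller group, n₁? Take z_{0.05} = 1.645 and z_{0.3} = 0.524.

With allocation ratio k = n₂/n₁ = 4, Var(x̄₁−x̄₂) = σ²(1/n₁ + 1/(k·n₁)) = σ²·(k+1)/(k·n₁).
So n₁ = (1 + 1/k)·((z_{α/2} + z_β)/d)² = 1.250 × (2.169/0.80)².
n₁ = 1.250 × 7.35 = 9.2.
Round up: n₁ = 10, giving n₂ = 4 × 10 = 40.

n₁ = 10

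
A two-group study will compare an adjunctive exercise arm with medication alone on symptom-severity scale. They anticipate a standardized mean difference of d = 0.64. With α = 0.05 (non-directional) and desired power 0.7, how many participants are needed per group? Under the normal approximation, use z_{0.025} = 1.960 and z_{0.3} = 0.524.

For two independent groups with equal n: n = 2·((z_{α/2} + z_β) / d)².
z_{α/2} + z_β = 1.960 + 0.524 = 2.484.
n = 2 × (2.484 / 0.64)² = 2 × 3.881² = 2 × 15.06 = 30.1.
Round up to the next whole participant.

n = 31 per group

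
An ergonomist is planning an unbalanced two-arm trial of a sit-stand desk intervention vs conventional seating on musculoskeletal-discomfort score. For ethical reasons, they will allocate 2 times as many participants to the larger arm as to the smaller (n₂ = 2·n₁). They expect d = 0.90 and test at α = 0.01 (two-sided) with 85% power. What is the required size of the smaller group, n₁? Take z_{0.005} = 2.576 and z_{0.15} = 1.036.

n₁ = 25

With allocation ratio k = n₂/n₁ = 2, Var(x̄₁−x̄₂) = σ²(1/n₁ + 1/(k·n₁)) = σ²·(k+1)/(k·n₁).
So n₁ = (1 + 1/k)·((z_{α/2} + z_β)/d)² = 1.500 × (3.612/0.90)².
n₁ = 1.500 × 16.11 = 24.2.
Round up: n₁ = 25, giving n₂ = 2 × 25 = 50.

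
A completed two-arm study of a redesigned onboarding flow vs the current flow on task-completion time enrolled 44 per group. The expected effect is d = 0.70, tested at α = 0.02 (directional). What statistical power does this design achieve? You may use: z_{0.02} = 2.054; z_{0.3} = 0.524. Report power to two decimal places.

power ≈ 0.89

For two equal groups, power = Φ(d·√(n/2) − z_{α}).
d·√(n/2) = 0.70 × √(44/2) = 0.70 × 4.690 = 3.283.
z_β = 3.283 − 2.054 = 1.229.
Power = Φ(1.229) = 0.891.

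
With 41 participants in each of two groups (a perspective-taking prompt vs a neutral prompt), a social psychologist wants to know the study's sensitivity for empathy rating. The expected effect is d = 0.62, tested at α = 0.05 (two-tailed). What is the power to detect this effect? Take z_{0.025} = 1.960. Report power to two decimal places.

For two equal groups, power = Φ(d·√(n/2) − z_{α/2}).
d·√(n/2) = 0.62 × √(41/2) = 0.62 × 4.528 = 2.807.
z_β = 2.807 − 1.960 = 0.847.
Power = Φ(0.847) = 0.802.

power ≈ 0.80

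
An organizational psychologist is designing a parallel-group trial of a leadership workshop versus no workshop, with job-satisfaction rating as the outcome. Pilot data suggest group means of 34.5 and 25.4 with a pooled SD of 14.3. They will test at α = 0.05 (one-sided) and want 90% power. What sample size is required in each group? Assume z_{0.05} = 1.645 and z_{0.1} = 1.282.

n = 43 per group

Cohen's d = |M₁ − M₂| / SD_pooled = |34.5 − 25.4| / 14.3 = 9.1 / 14.3 = 0.636.
For two independent groups with equal n: n = 2·((z_{α} + z_β) / d)².
z_{α} + z_β = 1.645 + 1.282 = 2.927.
n = 2 × (2.927 / 0.636)² = 2 × 4.602² = 2 × 21.18 = 42.4.
Round up to the next whole participant.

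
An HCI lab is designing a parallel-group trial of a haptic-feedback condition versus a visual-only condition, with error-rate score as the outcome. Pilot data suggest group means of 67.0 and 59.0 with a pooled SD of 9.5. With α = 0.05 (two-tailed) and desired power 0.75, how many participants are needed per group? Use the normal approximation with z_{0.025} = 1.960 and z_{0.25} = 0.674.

Cohen's d = |M₁ − M₂| / SD_pooled = |67.0 − 59.0| / 9.5 = 8.0 / 9.5 = 0.842.
For two independent groups with equal n: n = 2·((z_{α/2} + z_β) / d)².
z_{α/2} + z_β = 1.960 + 0.674 = 2.634.
n = 2 × (2.634 / 0.842)² = 2 × 3.128² = 2 × 9.79 = 19.6.
Round up to the next whole participant.

n = 20 per group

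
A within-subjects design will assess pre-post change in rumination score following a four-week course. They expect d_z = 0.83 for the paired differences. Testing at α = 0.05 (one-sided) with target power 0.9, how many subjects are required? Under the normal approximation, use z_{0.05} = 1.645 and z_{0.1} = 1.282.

n = 13 pairs

For a paired (one-sample on differences) test: n = ((z_{α} + z_β) / d)².
z_{α} + z_β = 1.645 + 1.282 = 2.927.
n = (2.927 / 0.83)² = 3.527² = 12.44.
Round up.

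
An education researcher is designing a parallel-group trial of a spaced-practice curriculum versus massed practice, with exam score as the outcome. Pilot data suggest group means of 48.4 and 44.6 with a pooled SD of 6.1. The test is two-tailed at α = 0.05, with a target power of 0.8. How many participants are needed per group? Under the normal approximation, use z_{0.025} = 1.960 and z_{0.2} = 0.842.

Cohen's d = |M₁ − M₂| / SD_pooled = |48.4 − 44.6| / 6.1 = 3.8 / 6.1 = 0.623.
For two independent groups with equal n: n = 2·((z_{α/2} + z_β) / d)².
z_{α/2} + z_β = 1.960 + 0.842 = 2.802.
n = 2 × (2.802 / 0.623)² = 2 × 4.498² = 2 × 20.23 = 40.5.
Round up to the next whole participant.

n = 41 per group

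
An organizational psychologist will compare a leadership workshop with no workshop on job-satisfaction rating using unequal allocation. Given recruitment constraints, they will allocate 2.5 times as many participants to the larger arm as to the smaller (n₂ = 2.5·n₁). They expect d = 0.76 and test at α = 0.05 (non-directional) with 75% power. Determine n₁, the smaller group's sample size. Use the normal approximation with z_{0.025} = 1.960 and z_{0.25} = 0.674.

With allocation ratio k = n₂/n₁ = 2.5, Var(x̄₁−x̄₂) = σ²(1/n₁ + 1/(k·n₁)) = σ²·(k+1)/(k·n₁).
So n₁ = (1 + 1/k)·((z_{α/2} + z_β)/d)² = 1.400 × (2.634/0.76)².
n₁ = 1.400 × 12.01 = 16.8.
Round up: n₁ = 17, giving n₂ = ⌈2.5 × 17⌉ = ⌈42.5⌉ = 43.

n₁ = 17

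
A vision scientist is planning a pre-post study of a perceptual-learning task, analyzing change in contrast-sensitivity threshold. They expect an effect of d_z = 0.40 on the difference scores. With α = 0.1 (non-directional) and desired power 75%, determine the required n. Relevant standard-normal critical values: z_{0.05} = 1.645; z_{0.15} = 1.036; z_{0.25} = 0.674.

For a paired (one-sample on differences) test: n = ((z_{α/2} + z_β) / d)².
z_{α/2} + z_β = 1.645 + 0.674 = 2.319.
n = (2.319 / 0.40)² = 5.797² = 33.61.
Round up.

n = 34 pairs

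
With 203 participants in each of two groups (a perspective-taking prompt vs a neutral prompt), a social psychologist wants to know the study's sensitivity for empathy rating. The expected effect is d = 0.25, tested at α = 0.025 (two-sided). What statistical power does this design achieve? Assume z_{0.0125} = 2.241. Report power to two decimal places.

power ≈ 0.61

For two equal groups, power = Φ(d·√(n/2) − z_{α/2}).
d·√(n/2) = 0.25 × √(203/2) = 0.25 × 10.075 = 2.519.
z_β = 2.519 − 2.241 = 0.278.
Power = Φ(0.278) = 0.609.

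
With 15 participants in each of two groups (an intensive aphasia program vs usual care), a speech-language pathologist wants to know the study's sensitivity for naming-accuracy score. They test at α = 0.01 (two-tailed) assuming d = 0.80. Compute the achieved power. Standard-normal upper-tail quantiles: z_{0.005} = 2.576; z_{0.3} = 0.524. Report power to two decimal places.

power ≈ 0.35

For two equal groups, power = Φ(d·√(n/2) − z_{α/2}).
d·√(n/2) = 0.80 × √(15/2) = 0.80 × 2.739 = 2.191.
z_β = 2.191 − 2.576 = -0.385.
Power = Φ(-0.385) = 0.350.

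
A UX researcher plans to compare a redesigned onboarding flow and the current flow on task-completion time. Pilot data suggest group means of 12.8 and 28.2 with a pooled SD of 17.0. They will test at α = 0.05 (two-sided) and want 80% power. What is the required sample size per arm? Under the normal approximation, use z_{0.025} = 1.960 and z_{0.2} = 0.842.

Cohen's d = |M₁ − M₂| / SD_pooled = |12.8 − 28.2| / 17.0 = 15.4 / 17.0 = 0.906.
For two independent groups with equal n: n = 2·((z_{α/2} + z_β) / d)².
z_{α/2} + z_β = 1.960 + 0.842 = 2.802.
n = 2 × (2.802 / 0.906)² = 2 × 3.093² = 2 × 9.56 = 19.1.
Round up to the next whole participant.

n = 20 per group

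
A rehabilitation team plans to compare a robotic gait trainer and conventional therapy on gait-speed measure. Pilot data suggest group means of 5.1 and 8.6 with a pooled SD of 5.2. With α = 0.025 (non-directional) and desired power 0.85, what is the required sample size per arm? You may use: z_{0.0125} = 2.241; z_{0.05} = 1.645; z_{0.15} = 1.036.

n = 48 per group

Cohen's d = |M₁ − M₂| / SD_pooled = |5.1 − 8.6| / 5.2 = 3.5 / 5.2 = 0.673.
For two independent groups with equal n: n = 2·((z_{α/2} + z_β) / d)².
z_{α/2} + z_β = 2.241 + 1.036 = 3.277.
n = 2 × (3.277 / 0.673)² = 2 × 4.869² = 2 × 23.71 = 47.4.
Round up to the next whole participant.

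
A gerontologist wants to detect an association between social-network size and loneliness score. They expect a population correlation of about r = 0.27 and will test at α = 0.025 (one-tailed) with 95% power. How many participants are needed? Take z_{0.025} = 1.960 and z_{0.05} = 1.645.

Fisher's z: C = ½·ln((1+r)/(1−r)) = ½·ln(1.7397) = 0.2769.
n = ((z_{α} + z_β)/C)² + 3.
(1.960 + 1.645) / 0.2769 = 3.605 / 0.2769 = 13.019.
n = 13.019² + 3 = 169.50 + 3 = 172.5.
Round up.

n = 173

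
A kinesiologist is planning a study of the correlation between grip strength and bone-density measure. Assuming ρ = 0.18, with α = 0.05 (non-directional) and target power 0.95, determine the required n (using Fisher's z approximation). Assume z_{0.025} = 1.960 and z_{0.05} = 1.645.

n = 396

Fisher's z: C = ½·ln((1+r)/(1−r)) = ½·ln(1.4390) = 0.1820.
n = ((z_{α/2} + z_β)/C)² + 3.
(1.960 + 1.645) / 0.1820 = 3.605 / 0.1820 = 19.808.
n = 19.808² + 3 = 392.34 + 3 = 395.3.
Round up.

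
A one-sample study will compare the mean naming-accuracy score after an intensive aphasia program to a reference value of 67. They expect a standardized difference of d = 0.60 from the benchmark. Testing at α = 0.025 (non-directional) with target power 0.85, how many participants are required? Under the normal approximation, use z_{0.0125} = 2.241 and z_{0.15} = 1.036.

For a one-sample test: n = ((z_{α/2} + z_β) / d)².
z_{α/2} + z_β = 2.241 + 1.036 = 3.277.
n = (3.277 / 0.60)² = 5.462² = 29.83.
Round up.

n = 30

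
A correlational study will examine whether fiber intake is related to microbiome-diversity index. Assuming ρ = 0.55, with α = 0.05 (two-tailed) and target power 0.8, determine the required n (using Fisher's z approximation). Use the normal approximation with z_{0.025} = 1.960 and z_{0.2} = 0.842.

n = 24

Fisher's z: C = ½·ln((1+r)/(1−r)) = ½·ln(3.4444) = 0.6184.
n = ((z_{α/2} + z_β)/C)² + 3.
(1.960 + 0.842) / 0.6184 = 2.802 / 0.6184 = 4.531.
n = 4.531² + 3 = 20.53 + 3 = 23.5.
Round up.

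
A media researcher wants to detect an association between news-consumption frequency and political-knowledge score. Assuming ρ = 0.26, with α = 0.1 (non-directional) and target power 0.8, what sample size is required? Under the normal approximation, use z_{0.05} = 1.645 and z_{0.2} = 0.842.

Fisher's z: C = ½·ln((1+r)/(1−r)) = ½·ln(1.7027) = 0.2661.
n = ((z_{α/2} + z_β)/C)² + 3.
(1.645 + 0.842) / 0.2661 = 2.487 / 0.2661 = 9.346.
n = 9.346² + 3 = 87.35 + 3 = 90.3.
Round up.

n = 91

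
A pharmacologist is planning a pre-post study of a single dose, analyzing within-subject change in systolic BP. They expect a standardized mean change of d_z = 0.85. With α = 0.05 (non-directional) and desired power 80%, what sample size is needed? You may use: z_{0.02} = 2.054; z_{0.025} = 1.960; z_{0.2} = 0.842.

n = 11 pairs

For a paired (one-sample on differences) test: n = ((z_{α/2} + z_β) / d)².
z_{α/2} + z_β = 1.960 + 0.842 = 2.802.
n = (2.802 / 0.85)² = 3.296² = 10.87.
Round up.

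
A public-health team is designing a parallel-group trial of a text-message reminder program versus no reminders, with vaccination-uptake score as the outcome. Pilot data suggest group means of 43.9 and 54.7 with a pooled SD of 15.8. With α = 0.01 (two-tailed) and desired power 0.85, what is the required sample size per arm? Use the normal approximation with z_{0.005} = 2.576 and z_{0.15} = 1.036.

n = 56 per group

Cohen's d = |M₁ − M₂| / SD_pooled = |43.9 − 54.7| / 15.8 = 10.8 / 15.8 = 0.684.
For two independent groups with equal n: n = 2·((z_{α/2} + z_β) / d)².
z_{α/2} + z_β = 2.576 + 1.036 = 3.612.
n = 2 × (3.612 / 0.684)² = 2 × 5.281² = 2 × 27.89 = 55.8.
Round up to the next whole participant.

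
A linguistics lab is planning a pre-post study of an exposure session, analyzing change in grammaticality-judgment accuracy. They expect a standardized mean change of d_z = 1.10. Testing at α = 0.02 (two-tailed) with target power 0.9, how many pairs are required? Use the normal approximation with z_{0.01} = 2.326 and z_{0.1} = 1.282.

For a paired (one-sample on differences) test: n = ((z_{α/2} + z_β) / d)².
z_{α/2} + z_β = 2.326 + 1.282 = 3.608.
n = (3.608 / 1.10)² = 3.280² = 10.76.
Round up.

n = 11 pairs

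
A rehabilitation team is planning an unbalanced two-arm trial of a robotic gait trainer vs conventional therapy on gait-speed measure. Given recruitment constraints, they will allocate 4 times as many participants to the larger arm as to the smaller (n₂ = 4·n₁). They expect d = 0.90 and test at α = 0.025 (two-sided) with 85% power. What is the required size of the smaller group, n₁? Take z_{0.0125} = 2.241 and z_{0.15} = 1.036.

n₁ = 17

With allocation ratio k = n₂/n₁ = 4, Var(x̄₁−x̄₂) = σ²(1/n₁ + 1/(k·n₁)) = σ²·(k+1)/(k·n₁).
So n₁ = (1 + 1/k)·((z_{α/2} + z_β)/d)² = 1.250 × (3.277/0.90)².
n₁ = 1.250 × 13.26 = 16.6.
Round up: n₁ = 17, giving n₂ = 4 × 17 = 68.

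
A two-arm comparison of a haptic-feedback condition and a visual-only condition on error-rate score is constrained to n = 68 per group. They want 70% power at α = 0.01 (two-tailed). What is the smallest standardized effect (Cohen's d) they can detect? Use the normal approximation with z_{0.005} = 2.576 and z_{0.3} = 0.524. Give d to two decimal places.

For two independent groups of n = 68 each: d_min = (z_{α/2} + z_β)·√(2/n).
z-sum = 2.576 + 0.524 = 3.100.
d_min = 3.100 × √(2/68) = 3.100 × 0.1715 = 0.532.

d_min ≈ 0.53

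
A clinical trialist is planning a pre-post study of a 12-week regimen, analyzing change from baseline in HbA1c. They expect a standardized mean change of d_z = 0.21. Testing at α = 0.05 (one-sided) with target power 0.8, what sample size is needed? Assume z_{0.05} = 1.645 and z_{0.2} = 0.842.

For a paired (one-sample on differences) test: n = ((z_{α} + z_β) / d)².
z_{α} + z_β = 1.645 + 0.842 = 2.487.
n = (2.487 / 0.21)² = 11.843² = 140.25.
Round up.

n = 141 pairs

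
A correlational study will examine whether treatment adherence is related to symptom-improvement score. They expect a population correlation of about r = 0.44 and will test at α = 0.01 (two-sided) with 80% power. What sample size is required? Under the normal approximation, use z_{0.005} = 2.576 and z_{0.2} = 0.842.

n = 56

Fisher's z: C = ½·ln((1+r)/(1−r)) = ½·ln(2.5714) = 0.4722.
n = ((z_{α/2} + z_β)/C)² + 3.
(2.576 + 0.842) / 0.4722 = 3.418 / 0.4722 = 7.238.
n = 7.238² + 3 = 52.40 + 3 = 55.4.
Round up.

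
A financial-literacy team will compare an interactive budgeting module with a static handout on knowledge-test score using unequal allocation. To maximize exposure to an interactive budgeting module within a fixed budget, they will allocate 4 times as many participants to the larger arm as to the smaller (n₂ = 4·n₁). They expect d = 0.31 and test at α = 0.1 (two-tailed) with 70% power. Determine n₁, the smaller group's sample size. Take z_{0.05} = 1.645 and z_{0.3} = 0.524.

n₁ = 62

With allocation ratio k = n₂/n₁ = 4, Var(x̄₁−x̄₂) = σ²(1/n₁ + 1/(k·n₁)) = σ²·(k+1)/(k·n₁).
So n₁ = (1 + 1/k)·((z_{α/2} + z_β)/d)² = 1.250 × (2.169/0.31)².
n₁ = 1.250 × 48.95 = 61.2.
Round up: n₁ = 62, giving n₂ = 4 × 62 = 248.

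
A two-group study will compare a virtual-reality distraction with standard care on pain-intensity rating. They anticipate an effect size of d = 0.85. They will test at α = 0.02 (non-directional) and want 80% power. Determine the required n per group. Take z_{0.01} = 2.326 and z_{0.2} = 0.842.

For two independent groups with equal n: n = 2·((z_{α/2} + z_β) / d)².
z_{α/2} + z_β = 2.326 + 0.842 = 3.168.
n = 2 × (3.168 / 0.85)² = 2 × 3.727² = 2 × 13.89 = 27.8.
Round up to the next whole participant.

n = 28 per group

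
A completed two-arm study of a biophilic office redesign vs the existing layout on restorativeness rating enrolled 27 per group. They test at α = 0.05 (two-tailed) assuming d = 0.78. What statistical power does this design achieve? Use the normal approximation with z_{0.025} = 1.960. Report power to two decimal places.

For two equal groups, power = Φ(d·√(n/2) − z_{α/2}).
d·√(n/2) = 0.78 × √(27/2) = 0.78 × 3.674 = 2.866.
z_β = 2.866 − 1.960 = 0.906.
Power = Φ(0.906) = 0.818.

power ≈ 0.82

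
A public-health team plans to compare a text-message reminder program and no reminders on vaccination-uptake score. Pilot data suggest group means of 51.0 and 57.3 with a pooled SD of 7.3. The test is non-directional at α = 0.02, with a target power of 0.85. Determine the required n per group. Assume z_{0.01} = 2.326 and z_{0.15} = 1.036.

n = 31 per group

Cohen's d = |M₁ − M₂| / SD_pooled = |51.0 − 57.3| / 7.3 = 6.3 / 7.3 = 0.863.
For two independent groups with equal n: n = 2·((z_{α/2} + z_β) / d)².
z_{α/2} + z_β = 2.326 + 1.036 = 3.362.
n = 2 × (3.362 / 0.863)² = 2 × 3.896² = 2 × 15.18 = 30.4.
Round up to the next whole participant.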